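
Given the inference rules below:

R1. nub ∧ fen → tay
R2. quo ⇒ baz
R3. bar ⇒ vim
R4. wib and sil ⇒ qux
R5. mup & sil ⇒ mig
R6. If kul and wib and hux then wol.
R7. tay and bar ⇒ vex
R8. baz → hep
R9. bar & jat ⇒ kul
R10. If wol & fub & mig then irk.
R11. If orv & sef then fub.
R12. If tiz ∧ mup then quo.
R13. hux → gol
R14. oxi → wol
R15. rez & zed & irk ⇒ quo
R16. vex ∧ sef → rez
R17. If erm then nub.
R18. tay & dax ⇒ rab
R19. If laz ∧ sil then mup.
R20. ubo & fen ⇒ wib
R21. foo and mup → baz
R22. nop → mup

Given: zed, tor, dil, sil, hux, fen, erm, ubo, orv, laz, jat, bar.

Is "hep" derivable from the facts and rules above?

Forward chaining from the given facts derives: vim, kul, gol, nub, mup, wib, tay, qux, mig, wol, vex.
The only rule concluding hep is R8, which needs baz; that is never established.

No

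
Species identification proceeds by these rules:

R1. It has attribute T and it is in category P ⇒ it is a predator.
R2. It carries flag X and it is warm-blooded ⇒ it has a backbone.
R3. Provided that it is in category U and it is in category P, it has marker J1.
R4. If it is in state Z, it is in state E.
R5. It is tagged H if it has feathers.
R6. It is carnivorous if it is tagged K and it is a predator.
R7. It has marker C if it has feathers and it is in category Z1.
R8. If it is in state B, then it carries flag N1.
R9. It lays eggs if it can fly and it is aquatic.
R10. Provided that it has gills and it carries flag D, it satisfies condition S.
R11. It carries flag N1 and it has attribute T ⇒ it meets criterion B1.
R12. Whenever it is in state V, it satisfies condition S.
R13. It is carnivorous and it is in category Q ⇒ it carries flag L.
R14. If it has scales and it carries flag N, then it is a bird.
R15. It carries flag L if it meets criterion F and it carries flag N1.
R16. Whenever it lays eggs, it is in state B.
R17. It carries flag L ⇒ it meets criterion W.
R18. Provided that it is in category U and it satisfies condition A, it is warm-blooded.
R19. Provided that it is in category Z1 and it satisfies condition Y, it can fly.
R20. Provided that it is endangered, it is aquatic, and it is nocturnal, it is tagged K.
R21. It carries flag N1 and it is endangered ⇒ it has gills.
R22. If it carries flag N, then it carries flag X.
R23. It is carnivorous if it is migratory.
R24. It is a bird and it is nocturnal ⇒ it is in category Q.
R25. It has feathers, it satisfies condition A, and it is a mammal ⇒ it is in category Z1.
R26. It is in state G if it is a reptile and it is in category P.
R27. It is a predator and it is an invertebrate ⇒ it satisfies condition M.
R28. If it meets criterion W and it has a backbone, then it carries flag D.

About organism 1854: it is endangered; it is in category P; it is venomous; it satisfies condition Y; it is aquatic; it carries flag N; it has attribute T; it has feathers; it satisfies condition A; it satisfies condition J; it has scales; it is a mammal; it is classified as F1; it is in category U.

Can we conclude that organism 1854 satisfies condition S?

Forward chaining from the given facts derives: is a predator, has marker J1, is tagged H, is a bird, is warm-blooded, carries flag X, is in category Z1, has a backbone, has marker C, can fly, lays eggs, is in state B, carries flag N1, meets criterion B1, has gills.
Rules concluding "it satisfies condition S": R10 needs "it carries flag D"; R12 needs "it is in state V" — none of these are established.

No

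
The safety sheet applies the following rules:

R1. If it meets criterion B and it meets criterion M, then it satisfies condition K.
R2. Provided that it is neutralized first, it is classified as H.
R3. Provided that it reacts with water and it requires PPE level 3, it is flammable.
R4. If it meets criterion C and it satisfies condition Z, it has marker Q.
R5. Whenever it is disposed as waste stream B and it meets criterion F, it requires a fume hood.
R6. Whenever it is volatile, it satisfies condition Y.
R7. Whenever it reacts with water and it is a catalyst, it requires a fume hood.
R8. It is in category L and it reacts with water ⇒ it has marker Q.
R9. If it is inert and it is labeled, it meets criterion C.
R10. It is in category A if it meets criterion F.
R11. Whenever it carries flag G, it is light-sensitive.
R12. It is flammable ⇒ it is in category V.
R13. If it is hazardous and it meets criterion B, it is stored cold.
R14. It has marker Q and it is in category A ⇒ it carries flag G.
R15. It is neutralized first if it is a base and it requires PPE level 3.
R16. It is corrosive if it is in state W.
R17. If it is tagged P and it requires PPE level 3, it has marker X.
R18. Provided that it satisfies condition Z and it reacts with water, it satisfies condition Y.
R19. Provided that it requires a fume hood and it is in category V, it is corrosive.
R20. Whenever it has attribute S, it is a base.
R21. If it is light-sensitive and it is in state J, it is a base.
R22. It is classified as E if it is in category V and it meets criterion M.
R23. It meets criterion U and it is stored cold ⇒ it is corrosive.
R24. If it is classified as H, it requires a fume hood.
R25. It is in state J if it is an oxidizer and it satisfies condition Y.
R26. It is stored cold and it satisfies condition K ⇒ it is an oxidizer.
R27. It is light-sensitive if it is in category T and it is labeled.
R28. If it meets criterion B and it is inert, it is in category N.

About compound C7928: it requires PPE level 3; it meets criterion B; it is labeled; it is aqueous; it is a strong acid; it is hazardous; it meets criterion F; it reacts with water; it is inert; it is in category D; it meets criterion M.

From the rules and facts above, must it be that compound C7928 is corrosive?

Forward chaining from the given facts derives: satisfies condition K, is flammable, meets criterion C, is in category A, is in category V, is stored cold, is classified as E, is an oxidizer, is in category N.
Rules concluding "it is corrosive": R16 needs "it is in state W"; R19 needs "it requires a fume hood"; R23 needs "it meets criterion U" — none of these are established.

No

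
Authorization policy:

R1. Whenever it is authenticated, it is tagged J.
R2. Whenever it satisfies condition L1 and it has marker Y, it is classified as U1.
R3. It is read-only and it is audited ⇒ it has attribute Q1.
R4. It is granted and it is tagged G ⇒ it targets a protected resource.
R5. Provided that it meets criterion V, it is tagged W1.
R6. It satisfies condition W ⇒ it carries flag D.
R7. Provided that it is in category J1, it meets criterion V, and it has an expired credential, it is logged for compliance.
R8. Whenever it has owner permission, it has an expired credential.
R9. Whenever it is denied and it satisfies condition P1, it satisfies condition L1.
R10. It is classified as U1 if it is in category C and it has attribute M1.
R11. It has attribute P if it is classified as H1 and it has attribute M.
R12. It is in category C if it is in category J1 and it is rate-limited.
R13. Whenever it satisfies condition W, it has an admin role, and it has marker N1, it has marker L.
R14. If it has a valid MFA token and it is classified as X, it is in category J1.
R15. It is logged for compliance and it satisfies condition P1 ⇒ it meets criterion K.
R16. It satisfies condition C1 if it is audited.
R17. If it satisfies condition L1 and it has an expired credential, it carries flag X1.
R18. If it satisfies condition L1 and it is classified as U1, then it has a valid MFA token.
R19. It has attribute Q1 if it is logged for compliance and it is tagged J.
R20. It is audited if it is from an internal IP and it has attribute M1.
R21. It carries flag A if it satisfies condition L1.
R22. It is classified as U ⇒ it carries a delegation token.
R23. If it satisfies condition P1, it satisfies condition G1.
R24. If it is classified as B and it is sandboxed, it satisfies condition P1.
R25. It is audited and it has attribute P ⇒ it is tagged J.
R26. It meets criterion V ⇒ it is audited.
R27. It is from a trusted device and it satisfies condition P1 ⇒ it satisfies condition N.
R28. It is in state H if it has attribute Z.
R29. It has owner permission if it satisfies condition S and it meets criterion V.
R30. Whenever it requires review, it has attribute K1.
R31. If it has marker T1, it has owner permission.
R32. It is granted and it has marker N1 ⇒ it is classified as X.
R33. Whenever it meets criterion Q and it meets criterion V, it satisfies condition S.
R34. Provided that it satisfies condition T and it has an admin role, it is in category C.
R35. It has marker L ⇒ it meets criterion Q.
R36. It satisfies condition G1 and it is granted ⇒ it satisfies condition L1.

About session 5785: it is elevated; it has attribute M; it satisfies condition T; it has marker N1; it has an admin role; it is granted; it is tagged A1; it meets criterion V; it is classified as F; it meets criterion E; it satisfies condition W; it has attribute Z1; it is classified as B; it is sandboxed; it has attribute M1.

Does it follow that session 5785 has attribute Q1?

Forward chaining from the given facts derives: is tagged W1, carries flag D, has marker L, satisfies condition P1, is audited, is classified as X, is in category C, meets criterion Q, is classified as U1, satisfies condition C1, satisfies condition G1, satisfies condition S, satisfies condition L1, has a valid MFA token, carries flag A, has owner permission, has an expired credential, is in category J1, carries flag X1, is logged for compliance, meets criterion K.
Rules concluding "it has attribute Q1": R3 needs "it is read-only"; R19 needs "it is tagged J" — none of these are established.

No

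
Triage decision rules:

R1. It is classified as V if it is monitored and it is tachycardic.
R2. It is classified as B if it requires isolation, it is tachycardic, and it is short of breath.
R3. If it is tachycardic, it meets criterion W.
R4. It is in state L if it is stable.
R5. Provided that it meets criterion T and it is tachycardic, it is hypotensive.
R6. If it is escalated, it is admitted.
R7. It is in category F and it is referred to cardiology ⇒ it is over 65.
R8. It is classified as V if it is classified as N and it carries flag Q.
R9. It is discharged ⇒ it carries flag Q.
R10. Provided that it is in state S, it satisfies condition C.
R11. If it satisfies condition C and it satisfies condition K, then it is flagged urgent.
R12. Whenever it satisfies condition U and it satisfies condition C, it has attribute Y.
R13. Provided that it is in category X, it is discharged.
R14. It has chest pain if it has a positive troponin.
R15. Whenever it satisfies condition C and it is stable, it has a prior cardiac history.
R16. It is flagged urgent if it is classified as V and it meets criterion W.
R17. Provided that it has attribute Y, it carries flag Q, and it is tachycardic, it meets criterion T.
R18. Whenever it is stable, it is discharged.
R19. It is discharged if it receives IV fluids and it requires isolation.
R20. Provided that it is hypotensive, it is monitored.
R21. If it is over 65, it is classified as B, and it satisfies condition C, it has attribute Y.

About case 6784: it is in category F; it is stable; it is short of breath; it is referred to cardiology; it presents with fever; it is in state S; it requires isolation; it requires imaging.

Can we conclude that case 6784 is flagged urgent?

Forward chaining from the given facts derives: is in state L, is over 65, satisfies condition C, has a prior cardiac history, is discharged, carries flag Q.
Rules concluding "it is flagged urgent": R11 needs "it satisfies condition K"; R16 needs "it is classified as V" — none of these are established.

No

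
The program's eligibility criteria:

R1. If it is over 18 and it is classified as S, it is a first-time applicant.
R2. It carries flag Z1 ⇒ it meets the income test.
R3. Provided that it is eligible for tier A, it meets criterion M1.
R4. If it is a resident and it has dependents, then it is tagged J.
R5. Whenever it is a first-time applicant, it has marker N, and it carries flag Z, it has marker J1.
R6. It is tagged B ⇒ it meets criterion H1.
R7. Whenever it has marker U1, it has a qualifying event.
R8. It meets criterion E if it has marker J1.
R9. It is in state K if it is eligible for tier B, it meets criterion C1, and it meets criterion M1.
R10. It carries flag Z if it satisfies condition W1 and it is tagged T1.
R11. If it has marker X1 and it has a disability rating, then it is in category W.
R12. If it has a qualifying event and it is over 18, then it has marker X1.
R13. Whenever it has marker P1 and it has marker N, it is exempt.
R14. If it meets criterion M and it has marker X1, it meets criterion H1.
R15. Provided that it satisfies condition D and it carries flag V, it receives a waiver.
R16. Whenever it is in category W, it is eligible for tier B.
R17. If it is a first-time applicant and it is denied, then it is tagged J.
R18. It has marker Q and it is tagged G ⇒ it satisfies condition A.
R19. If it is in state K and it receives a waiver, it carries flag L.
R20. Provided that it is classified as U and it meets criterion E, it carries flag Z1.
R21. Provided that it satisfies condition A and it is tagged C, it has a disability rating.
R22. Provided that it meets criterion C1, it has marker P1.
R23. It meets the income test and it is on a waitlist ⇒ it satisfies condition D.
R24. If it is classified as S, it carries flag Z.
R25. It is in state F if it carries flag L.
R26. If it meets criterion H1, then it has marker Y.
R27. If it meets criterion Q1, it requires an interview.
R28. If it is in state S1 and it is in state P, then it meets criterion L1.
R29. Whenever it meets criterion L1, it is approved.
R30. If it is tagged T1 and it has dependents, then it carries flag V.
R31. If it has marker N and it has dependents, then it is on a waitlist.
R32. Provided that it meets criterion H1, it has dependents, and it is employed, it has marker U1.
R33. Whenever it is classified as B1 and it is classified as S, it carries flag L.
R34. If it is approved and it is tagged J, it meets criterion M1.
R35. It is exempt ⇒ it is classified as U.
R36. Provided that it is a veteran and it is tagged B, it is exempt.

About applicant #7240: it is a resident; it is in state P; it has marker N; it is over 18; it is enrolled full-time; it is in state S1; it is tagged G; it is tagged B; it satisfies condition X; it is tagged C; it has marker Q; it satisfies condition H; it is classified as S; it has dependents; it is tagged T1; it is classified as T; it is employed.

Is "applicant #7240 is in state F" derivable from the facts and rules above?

Forward chaining from the given facts derives: is a first-time applicant, is tagged J, meets criterion H1, satisfies condition A, has a disability rating, carries flag Z, has marker Y, meets criterion L1, is approved, carries flag V, is on a waitlist, has marker U1, meets criterion M1, has marker J1, has a qualifying event, meets criterion E, has marker X1, is in category W, is eligible for tier B.
The only rule concluding "it is in state F" is R25, which needs "it carries flag L"; that is never established.

No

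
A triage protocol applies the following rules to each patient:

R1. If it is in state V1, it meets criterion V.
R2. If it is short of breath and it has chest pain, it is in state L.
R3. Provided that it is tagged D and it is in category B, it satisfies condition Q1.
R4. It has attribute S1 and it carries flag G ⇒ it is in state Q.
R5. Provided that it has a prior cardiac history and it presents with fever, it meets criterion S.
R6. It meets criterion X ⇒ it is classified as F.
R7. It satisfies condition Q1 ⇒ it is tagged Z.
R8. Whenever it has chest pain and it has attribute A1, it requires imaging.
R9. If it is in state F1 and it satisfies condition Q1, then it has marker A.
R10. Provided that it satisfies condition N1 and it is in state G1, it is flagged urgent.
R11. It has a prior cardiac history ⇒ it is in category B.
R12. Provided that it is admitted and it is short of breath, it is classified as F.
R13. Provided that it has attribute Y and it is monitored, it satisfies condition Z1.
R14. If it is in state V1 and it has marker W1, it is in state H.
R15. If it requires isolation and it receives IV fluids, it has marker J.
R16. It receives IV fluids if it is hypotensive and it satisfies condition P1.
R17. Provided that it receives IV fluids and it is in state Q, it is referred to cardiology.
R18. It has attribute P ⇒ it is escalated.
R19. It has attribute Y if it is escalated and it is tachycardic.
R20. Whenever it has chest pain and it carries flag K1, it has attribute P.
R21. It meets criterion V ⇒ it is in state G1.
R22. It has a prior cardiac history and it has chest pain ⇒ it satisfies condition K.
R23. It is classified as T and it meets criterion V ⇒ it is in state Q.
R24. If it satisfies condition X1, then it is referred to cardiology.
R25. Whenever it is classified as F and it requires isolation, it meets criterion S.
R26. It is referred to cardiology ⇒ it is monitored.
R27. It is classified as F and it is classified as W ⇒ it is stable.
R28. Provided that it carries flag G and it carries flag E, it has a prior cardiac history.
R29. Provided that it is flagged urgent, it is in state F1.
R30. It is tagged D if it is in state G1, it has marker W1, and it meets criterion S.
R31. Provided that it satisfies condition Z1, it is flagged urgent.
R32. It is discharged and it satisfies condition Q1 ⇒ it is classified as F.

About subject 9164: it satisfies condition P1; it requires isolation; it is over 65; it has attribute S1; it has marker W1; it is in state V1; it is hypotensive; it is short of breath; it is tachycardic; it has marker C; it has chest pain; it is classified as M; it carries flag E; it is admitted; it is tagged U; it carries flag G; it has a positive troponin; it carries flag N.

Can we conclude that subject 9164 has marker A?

Forward chaining from the given facts derives: meets criterion V, is in state L, is in state Q, is classified as F, is in state H, receives IV fluids, is referred to cardiology, is in state G1, meets criterion S, is monitored, has a prior cardiac history, is tagged D, is in category B, has marker J, satisfies condition K, satisfies condition Q1, is tagged Z.
The only rule concluding "it has marker A" is R9, which needs "it is in state F1"; that is never established.

No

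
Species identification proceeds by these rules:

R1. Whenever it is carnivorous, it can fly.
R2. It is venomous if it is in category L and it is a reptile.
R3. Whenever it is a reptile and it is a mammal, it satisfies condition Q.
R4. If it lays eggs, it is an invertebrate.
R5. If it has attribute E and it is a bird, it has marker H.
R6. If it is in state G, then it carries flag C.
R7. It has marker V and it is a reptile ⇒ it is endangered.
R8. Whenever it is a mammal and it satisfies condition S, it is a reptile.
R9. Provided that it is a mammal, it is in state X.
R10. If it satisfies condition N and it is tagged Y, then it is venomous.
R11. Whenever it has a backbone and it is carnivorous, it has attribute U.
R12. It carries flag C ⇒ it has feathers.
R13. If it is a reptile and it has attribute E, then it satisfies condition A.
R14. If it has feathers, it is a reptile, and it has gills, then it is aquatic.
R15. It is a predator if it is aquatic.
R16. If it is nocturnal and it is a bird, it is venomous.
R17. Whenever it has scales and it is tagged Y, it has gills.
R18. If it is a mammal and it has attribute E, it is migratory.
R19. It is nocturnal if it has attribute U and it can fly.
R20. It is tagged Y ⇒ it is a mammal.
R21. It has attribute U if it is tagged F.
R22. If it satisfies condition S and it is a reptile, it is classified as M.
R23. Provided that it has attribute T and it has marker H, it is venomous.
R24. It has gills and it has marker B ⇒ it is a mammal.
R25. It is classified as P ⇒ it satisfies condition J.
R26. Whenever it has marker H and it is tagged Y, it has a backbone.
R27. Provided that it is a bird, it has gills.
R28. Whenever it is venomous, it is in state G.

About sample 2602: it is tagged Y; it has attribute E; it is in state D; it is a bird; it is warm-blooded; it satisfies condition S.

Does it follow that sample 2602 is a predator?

Forward chaining from the given facts derives: has marker H, is a mammal, has a backbone, has gills, is a reptile, is in state X, satisfies condition A, is migratory, is classified as M, satisfies condition Q.
The only rule concluding "it is a predator" is R15, which needs "it is aquatic"; that is never established.

No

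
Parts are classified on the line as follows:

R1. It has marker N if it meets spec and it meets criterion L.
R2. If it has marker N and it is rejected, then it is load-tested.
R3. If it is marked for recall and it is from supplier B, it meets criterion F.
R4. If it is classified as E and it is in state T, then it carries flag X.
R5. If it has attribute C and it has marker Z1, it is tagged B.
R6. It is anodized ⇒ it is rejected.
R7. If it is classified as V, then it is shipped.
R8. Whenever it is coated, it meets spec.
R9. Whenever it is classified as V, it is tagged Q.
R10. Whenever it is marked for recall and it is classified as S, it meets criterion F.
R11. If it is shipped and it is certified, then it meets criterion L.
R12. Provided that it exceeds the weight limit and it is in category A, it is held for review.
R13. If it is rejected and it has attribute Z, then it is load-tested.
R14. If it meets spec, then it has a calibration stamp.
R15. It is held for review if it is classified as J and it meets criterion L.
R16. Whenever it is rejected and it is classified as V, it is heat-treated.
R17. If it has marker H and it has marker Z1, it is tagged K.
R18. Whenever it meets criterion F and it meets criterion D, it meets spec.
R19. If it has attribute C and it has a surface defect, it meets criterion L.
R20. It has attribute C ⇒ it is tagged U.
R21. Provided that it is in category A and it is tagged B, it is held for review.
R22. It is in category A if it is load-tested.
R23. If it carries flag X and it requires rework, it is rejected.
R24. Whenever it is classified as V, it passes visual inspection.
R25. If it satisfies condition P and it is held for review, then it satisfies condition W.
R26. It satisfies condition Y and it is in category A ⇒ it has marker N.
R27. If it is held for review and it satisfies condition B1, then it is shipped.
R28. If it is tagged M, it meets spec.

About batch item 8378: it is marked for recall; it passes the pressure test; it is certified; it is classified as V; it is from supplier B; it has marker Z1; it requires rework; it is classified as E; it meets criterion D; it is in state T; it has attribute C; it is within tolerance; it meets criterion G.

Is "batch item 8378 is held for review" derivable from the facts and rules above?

By R3 (it is marked for recall, it is from supplier B): it meets criterion F.
By R4 (it is classified as E, it is in state T): it carries flag X.
By R5 (it has attribute C, it has marker Z1): it is tagged B.
By R7 (it is classified as V): it is shipped.
By R11 (it is shipped, it is certified): it meets criterion L.
By R18 (it meets criterion F, it meets criterion D): it meets spec.
By R23 (it carries flag X, it requires rework): it is rejected.
By R1 (it meets spec, it meets criterion L): it has marker N.
By R2 (it has marker N, it is rejected): it is load-tested.
By R22 (it is load-tested): it is in category A.
By R21 (it is in category A, it is tagged B): it is held for review.

Yes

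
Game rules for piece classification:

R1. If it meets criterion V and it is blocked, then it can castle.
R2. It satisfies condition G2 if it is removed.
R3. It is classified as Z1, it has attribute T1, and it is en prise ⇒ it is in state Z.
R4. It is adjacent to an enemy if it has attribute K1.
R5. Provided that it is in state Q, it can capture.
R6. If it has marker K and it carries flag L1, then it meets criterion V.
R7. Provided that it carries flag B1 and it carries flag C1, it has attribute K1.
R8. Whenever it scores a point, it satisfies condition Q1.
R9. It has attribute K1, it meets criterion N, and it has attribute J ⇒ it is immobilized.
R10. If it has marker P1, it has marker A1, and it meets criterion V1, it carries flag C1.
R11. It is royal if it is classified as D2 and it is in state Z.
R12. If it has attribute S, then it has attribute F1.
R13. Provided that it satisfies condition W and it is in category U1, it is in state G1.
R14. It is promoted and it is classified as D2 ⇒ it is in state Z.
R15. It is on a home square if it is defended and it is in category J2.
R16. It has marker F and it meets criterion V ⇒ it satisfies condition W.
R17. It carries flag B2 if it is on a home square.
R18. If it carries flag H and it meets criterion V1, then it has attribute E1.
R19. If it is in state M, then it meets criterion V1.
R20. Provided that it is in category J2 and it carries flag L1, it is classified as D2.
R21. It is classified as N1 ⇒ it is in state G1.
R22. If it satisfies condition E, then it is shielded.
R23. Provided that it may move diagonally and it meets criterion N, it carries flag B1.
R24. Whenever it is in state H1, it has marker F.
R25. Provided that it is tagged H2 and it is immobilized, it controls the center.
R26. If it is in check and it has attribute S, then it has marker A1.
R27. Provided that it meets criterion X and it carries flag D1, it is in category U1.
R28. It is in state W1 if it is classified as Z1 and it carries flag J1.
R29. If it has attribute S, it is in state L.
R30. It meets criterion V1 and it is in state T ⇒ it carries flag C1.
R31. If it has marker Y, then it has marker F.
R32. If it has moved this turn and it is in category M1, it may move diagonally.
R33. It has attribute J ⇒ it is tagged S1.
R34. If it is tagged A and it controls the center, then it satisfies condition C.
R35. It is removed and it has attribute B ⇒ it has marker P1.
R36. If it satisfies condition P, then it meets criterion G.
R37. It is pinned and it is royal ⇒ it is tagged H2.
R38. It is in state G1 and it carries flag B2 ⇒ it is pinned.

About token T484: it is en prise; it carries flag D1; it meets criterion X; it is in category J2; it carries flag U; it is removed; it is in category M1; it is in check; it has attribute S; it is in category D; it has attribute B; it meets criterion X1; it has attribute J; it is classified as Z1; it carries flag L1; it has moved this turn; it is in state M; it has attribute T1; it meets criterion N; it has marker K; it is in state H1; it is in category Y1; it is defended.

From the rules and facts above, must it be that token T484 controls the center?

By R3 (it is classified as Z1, it has attribute T1, it is en prise): it is in state Z.
By R6 (it has marker K, it carries flag L1): it meets criterion V.
By R15 (it is defended, it is in category J2): it is on a home square.
By R17 (it is on a home square): it carries flag B2.
By R19 (it is in state M): it meets criterion V1.
By R20 (it is in category J2, it carries flag L1): it is classified as D2.
By R24 (it is in state H1): it has marker F.
By R26 (it is in check, it has attribute S): it has marker A1.
By R27 (it meets criterion X, it carries flag D1): it is in category U1.
By R32 (it has moved this turn, it is in category M1): it may move diagonally.
By R35 (it is removed, it has attribute B): it has marker P1.
By R10 (it has marker P1, it has marker A1, it meets criterion V1): it carries flag C1.
By R11 (it is classified as D2, it is in state Z): it is royal.
By R16 (it has marker F, it meets criterion V): it satisfies condition W.
By R23 (it may move diagonally, it meets criterion N): it carries flag B1.
By R7 (it carries flag B1, it carries flag C1): it has attribute K1.
By R9 (it has attribute K1, it meets criterion N, it has attribute J): it is immobilized.
By R13 (it satisfies condition W, it is in category U1): it is in state G1.
By R38 (it is in state G1, it carries flag B2): it is pinned.
By R37 (it is pinned, it is royal): it is tagged H2.
By R25 (it is tagged H2, it is immobilized): it controls the center.

Yes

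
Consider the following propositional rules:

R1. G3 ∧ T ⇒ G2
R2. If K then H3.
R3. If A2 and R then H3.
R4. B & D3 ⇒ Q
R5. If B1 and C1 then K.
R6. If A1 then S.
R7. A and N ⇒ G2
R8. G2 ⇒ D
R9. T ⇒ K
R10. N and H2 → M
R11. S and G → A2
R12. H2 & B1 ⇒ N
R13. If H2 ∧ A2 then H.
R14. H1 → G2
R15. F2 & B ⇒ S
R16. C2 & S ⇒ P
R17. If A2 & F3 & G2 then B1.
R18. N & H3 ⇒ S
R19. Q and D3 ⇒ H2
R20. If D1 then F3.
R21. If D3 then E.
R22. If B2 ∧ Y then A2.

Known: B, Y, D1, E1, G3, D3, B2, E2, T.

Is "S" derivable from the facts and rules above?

G2  (by R1: G3, T)
Q  (by R4: B, D3)
K  (by R9: T)
H2  (by R19: Q, D3)
F3  (by R20: D1)
A2  (by R22: B2, Y)
H3  (by R2: K)
B1  (by R17: A2, F3, G2)
N  (by R12: H2, B1)
S  (by R18: N, H3)

Yes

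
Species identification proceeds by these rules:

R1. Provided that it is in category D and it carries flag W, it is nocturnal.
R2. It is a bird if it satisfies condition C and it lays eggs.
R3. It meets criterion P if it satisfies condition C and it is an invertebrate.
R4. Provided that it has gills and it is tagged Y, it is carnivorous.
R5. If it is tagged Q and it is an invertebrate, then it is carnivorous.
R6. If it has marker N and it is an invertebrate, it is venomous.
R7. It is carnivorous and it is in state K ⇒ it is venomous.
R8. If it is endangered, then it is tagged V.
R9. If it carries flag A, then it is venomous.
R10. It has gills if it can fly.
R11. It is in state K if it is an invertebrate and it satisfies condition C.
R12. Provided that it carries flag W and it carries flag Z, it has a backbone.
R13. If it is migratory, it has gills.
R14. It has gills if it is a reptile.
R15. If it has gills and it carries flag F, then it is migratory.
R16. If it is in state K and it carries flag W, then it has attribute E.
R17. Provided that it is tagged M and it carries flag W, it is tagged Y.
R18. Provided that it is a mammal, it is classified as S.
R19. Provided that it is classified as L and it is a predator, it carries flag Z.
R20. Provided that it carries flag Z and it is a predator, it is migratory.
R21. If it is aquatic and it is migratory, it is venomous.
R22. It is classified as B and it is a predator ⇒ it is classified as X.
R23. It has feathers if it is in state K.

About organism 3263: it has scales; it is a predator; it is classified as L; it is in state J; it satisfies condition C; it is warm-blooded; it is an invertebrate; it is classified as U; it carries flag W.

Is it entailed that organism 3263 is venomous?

Forward chaining from the given facts derives: meets criterion P, is in state K, has attribute E, carries flag Z, is migratory, has feathers, has a backbone, has gills.
Rules concluding "it is venomous": R6 needs "it has marker N"; R7 needs "it is carnivorous"; R9 needs "it carries flag A"; R21 needs "it is aquatic" — none of these are established.

No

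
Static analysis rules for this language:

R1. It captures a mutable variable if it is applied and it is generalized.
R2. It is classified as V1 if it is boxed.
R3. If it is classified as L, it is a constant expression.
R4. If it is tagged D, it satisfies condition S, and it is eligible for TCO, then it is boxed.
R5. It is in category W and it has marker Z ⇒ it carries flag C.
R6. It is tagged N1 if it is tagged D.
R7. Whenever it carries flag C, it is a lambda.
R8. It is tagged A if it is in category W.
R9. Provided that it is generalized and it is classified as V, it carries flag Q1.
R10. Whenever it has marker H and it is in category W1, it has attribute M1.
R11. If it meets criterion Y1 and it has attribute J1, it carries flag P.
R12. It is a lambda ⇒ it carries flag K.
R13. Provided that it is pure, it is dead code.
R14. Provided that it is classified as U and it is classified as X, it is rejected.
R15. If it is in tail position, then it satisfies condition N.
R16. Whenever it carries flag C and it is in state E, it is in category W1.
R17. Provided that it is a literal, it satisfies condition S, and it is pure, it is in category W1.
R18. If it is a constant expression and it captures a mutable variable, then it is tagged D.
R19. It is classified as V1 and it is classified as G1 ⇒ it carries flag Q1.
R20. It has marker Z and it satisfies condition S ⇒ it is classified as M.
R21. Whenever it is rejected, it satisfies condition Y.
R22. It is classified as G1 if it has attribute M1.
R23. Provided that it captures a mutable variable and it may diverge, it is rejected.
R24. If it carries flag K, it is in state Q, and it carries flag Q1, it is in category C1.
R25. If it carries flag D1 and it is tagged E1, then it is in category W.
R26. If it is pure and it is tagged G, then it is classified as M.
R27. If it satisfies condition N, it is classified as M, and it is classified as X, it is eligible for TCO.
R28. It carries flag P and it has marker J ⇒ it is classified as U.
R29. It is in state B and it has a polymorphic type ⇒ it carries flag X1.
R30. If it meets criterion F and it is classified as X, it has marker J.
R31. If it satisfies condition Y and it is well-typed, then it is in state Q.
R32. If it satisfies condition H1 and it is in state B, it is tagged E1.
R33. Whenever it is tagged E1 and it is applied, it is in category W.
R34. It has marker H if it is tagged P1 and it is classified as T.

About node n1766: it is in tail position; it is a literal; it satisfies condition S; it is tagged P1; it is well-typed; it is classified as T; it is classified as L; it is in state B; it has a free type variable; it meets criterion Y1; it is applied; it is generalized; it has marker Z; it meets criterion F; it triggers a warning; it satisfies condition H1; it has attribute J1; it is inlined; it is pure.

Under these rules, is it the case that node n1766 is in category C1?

Forward chaining from the given facts derives: captures a mutable variable, is a constant expression, carries flag P, is dead code, satisfies condition N, is in category W1, is tagged D, is classified as M, is tagged E1, is in category W, has marker H, carries flag C, is tagged N1, is a lambda, is tagged A, has attribute M1, carries flag K, is classified as G1.
The only rule concluding "it is in category C1" is R24, which needs "it is in state Q"; that is never established.

No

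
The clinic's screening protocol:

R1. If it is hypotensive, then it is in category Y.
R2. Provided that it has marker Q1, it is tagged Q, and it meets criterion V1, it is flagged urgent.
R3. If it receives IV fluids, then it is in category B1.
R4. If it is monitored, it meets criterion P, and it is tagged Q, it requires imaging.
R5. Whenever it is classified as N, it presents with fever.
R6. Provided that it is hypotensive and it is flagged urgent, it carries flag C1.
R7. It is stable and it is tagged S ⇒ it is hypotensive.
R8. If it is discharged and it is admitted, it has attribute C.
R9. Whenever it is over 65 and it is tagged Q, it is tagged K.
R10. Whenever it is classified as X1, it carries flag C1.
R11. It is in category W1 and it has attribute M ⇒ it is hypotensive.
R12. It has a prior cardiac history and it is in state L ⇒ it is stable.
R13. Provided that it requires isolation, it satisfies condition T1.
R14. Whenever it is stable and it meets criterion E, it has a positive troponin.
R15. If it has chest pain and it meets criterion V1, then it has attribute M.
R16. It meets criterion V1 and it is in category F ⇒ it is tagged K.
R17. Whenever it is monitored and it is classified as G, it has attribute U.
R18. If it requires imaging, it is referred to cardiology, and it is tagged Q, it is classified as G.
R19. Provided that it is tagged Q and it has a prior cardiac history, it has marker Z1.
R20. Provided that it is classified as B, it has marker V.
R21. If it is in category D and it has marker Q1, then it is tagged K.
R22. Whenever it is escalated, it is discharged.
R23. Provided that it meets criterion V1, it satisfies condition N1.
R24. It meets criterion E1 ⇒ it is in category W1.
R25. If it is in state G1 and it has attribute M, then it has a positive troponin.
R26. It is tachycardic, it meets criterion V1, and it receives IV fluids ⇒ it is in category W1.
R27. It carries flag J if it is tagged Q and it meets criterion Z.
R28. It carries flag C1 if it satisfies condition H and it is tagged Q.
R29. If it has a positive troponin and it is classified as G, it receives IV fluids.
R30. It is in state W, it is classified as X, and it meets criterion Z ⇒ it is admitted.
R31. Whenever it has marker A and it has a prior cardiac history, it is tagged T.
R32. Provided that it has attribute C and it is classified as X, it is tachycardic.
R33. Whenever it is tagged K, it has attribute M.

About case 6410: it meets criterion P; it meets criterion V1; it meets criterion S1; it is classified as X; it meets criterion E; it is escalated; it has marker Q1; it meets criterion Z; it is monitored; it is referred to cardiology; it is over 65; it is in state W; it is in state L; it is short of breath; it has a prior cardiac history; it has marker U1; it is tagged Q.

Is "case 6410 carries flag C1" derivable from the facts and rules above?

By R2 (it has marker Q1, it is tagged Q, it meets criterion V1): it is flagged urgent.
By R4 (it is monitored, it meets criterion P, it is tagged Q): it requires imaging.
By R9 (it is over 65, it is tagged Q): it is tagged K.
By R12 (it has a prior cardiac history, it is in state L): it is stable.
By R14 (it is stable, it meets criterion E): it has a positive troponin.
By R18 (it requires imaging, it is referred to cardiology, it is tagged Q): it is classified as G.
By R22 (it is escalated): it is discharged.
By R29 (it has a positive troponin, it is classified as G): it receives IV fluids.
By R30 (it is in state W, it is classified as X, it meets criterion Z): it is admitted.
By R33 (it is tagged K): it has attribute M.
By R8 (it is discharged, it is admitted): it has attribute C.
By R32 (it has attribute C, it is classified as X): it is tachycardic.
By R26 (it is tachycardic, it meets criterion V1, it receives IV fluids): it is in category W1.
By R11 (it is in category W1, it has attribute M): it is hypotensive.
By R6 (it is hypotensive, it is flagged urgent): it carries flag C1.

Yes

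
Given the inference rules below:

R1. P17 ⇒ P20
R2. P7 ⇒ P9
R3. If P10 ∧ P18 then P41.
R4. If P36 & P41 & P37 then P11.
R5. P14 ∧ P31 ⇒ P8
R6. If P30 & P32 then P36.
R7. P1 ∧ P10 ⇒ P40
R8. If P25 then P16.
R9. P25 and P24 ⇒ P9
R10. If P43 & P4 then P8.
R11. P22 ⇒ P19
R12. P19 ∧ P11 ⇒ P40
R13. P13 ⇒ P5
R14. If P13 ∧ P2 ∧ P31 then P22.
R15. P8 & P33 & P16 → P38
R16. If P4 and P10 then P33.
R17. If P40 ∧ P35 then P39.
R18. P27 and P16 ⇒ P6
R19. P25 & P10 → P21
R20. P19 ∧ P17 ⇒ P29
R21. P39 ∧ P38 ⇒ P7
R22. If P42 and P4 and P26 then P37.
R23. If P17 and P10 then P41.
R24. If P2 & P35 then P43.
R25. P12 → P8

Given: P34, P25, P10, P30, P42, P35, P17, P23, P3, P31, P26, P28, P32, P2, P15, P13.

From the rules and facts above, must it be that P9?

Forward chaining from the given facts derives: P20, P36, P16, P5, P22, P21, P41, P43, P19, P29.
Rules concluding P9: R2 needs P7; R9 needs P24 — none of these are established.

No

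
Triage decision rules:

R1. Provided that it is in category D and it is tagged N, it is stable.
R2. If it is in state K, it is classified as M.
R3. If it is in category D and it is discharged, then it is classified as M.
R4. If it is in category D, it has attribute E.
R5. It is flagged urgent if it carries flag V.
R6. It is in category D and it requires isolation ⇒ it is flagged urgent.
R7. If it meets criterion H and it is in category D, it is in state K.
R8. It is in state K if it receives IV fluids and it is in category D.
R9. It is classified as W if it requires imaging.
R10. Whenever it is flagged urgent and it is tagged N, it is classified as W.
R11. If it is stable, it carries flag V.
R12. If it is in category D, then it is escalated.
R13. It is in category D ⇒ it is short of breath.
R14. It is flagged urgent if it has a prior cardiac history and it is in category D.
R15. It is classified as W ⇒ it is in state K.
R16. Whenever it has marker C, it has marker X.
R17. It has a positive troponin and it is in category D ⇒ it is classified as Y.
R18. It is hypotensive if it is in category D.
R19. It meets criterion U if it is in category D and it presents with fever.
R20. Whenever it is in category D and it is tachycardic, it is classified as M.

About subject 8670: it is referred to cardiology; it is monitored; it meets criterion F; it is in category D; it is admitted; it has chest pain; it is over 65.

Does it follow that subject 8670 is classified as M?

No

Forward chaining from the given facts derives: has attribute E, is escalated, is short of breath, is hypotensive.
Rules concluding "it is classified as M": R2 needs "it is in state K"; R3 needs "it is discharged"; R20 needs "it is tachycardic" — none of these are established.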